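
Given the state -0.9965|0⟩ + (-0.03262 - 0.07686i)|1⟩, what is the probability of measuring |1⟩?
0.006972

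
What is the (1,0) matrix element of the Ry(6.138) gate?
0.07253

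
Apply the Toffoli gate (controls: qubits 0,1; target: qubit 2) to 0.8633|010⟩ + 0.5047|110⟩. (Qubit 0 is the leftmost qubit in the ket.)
0.8633|010⟩ + 0.5047|111⟩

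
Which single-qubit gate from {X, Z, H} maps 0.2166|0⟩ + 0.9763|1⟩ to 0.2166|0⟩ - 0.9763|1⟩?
Z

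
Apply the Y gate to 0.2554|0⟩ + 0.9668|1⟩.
-0.9668i|0⟩ + 0.2554i|1⟩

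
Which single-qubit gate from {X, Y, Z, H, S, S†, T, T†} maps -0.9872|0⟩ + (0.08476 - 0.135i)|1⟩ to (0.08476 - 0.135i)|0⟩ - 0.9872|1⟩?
X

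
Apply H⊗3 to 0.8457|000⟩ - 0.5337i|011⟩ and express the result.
(0.299 - 0.1887i)|000⟩ + (0.299 + 0.1887i)|001⟩ + (0.299 + 0.1887i)|010⟩ + (0.299 - 0.1887i)|011⟩ + (0.299 - 0.1887i)|100⟩ + (0.299 + 0.1887i)|101⟩ + (0.299 + 0.1887i)|110⟩ + (0.299 - 0.1887i)|111⟩

H⊗3 gives amp(|y⟩) = (1/2√2) Σ_x (−1)^(x·y) amp(|x⟩), where x·y is the number of positions in which both x and y have a 1.
|000⟩: (0.8457 - 0.5337i)/(2√2) = (0.299 - 0.1887i)
|001⟩: (0.8457 + 0.5337i)/(2√2) = (0.299 + 0.1887i)
|010⟩: (0.8457 + 0.5337i)/(2√2) = (0.299 + 0.1887i)
|011⟩: (0.8457 - 0.5337i)/(2√2) = (0.299 - 0.1887i)
|100⟩: (0.8457 - 0.5337i)/(2√2) = (0.299 - 0.1887i)
|101⟩: (0.8457 + 0.5337i)/(2√2) = (0.299 + 0.1887i)
|110⟩: (0.8457 + 0.5337i)/(2√2) = (0.299 + 0.1887i)
|111⟩: (0.8457 - 0.5337i)/(2√2) = (0.299 - 0.1887i)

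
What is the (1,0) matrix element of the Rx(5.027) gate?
-0.5876i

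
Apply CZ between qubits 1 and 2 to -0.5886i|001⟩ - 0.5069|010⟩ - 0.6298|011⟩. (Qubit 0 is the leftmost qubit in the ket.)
-0.5886i|001⟩ - 0.5069|010⟩ + 0.6298|011⟩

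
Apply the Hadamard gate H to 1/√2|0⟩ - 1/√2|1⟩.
|1⟩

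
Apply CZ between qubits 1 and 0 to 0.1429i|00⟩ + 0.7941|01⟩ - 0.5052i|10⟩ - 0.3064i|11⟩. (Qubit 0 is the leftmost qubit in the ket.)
0.1429i|00⟩ + 0.7941|01⟩ - 0.5052i|10⟩ + 0.3064i|11⟩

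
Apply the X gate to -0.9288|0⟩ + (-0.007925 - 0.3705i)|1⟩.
(-0.007925 - 0.3705i)|0⟩ - 0.9288|1⟩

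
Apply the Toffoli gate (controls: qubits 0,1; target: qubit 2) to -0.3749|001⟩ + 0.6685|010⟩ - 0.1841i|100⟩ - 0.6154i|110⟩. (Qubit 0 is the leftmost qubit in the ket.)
-0.3749|001⟩ + 0.6685|010⟩ - 0.1841i|100⟩ - 0.6154i|111⟩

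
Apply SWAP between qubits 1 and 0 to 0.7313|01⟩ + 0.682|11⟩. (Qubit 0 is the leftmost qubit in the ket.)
0.7313|10⟩ + 0.682|11⟩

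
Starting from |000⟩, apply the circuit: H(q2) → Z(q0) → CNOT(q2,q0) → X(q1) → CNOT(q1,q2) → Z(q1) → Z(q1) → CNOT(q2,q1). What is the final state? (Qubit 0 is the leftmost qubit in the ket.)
1/√2|001⟩ + 1/√2|110⟩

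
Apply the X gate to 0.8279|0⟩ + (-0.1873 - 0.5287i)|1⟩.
(-0.1873 - 0.5287i)|0⟩ + 0.8279|1⟩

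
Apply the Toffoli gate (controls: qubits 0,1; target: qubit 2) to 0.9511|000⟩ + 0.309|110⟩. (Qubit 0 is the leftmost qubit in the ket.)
0.9511|000⟩ + 0.309|111⟩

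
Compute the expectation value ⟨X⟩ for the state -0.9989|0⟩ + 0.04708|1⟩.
-0.09406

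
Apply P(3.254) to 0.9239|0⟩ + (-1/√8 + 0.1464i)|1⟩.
0.9239|0⟩ + (0.3677 - 0.1058i)|1⟩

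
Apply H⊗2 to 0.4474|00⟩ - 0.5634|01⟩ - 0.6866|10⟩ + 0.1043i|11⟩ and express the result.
(-0.4013 + 0.05215i)|00⟩ + (0.1621 - 0.05215i)|01⟩ + (0.2853 - 0.05215i)|10⟩ + (0.8487 + 0.05215i)|11⟩

H⊗2 gives amp(|y⟩) = (1/2) Σ_x (−1)^(x·y) amp(|x⟩), where x·y is the number of positions in which both x and y have a 1.
|00⟩: (0.4474 - 0.5634 - 0.6866 + 0.1043i)/2 = (-0.4013 + 0.05215i)
|01⟩: (0.4474 + 0.5634 - 0.6866 - 0.1043i)/2 = (0.1621 - 0.05215i)
|10⟩: (0.4474 - 0.5634 + 0.6866 - 0.1043i)/2 = (0.2853 - 0.05215i)
|11⟩: (0.4474 + 0.5634 + 0.6866 + 0.1043i)/2 = (0.8487 + 0.05215i)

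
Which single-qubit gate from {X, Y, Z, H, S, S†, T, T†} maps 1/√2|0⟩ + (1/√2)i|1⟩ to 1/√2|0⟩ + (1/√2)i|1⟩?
Y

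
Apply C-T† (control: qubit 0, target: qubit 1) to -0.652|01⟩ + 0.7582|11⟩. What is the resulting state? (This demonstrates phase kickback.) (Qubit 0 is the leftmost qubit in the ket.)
-0.652|01⟩ + (0.5361 - 0.5361i)|11⟩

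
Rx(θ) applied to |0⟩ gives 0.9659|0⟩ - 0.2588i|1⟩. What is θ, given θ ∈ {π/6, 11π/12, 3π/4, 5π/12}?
π/6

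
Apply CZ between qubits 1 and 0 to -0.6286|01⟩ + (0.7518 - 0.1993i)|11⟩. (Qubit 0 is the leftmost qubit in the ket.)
-0.6286|01⟩ + (-0.7518 + 0.1993i)|11⟩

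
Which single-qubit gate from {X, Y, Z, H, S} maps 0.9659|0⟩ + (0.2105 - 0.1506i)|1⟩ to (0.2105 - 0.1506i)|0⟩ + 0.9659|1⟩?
X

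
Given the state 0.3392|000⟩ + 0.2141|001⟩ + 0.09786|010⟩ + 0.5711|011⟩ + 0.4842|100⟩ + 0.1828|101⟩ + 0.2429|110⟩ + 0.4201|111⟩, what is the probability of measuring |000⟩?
0.1151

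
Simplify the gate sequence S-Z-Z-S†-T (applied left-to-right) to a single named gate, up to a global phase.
T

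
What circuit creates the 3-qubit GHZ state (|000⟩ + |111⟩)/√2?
H(q0) → CNOT(q0,q1) → CNOT(q0,q2)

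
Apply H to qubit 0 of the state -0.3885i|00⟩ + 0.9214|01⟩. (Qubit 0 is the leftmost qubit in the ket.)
-0.2747i|00⟩ + 0.6515|01⟩ - 0.2747i|10⟩ + 0.6515|11⟩

H on qubit 0 mixes each pair of kets that differ only in qubit 0: amplitudes (a, b) of (|…0…⟩, |…1…⟩) become ((a + b)/√2, (a − b)/√2). Kets absent from the input have amplitude 0.
(|00⟩, |10⟩): (a, b) = (-0.3885i, 0) → (-0.2747i, -0.2747i)
(|01⟩, |11⟩): (a, b) = (0.9214, 0) → (0.6515, 0.6515)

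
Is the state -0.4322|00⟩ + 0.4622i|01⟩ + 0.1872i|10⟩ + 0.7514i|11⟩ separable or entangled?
Entangled

Writing the state as a|00⟩ + b|01⟩ + c|10⟩ + d|11⟩, it is a product state iff ad − bc = 0.
Here (a, b, c, d) = (-0.4322, 0.4622i, 0.1872i, 0.7514i): ad − bc = (-0.4322)(0.7514i) − (0.4622i)(0.1872i) = (0.08652 - 0.3248i) ≠ 0, so the state is entangled.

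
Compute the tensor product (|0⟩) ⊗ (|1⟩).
|01⟩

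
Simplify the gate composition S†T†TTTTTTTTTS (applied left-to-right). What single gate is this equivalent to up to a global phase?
I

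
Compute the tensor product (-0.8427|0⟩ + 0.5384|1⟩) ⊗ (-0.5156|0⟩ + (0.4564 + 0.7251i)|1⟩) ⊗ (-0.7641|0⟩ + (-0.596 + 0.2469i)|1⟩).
-0.332|000⟩ + (-0.259 + 0.1073i)|001⟩ + (0.2939 + 0.4669i)|010⟩ + (0.3801 + 0.2692i)|011⟩ + 0.2121|100⟩ + (0.1654 - 0.06854i)|101⟩ + (-0.1878 - 0.2983i)|110⟩ + (-0.2428 - 0.172i)|111⟩

amp(|b₁b₂…⟩) = product of the factor amplitudes for bits b₁, b₂, …; only kets whose every factor amplitude is nonzero survive.
|000⟩: (-0.8427)(-0.5156)(-0.7641) = -0.332
|001⟩: (-0.8427)(-0.5156)(-0.596 + 0.2469i) = (-0.259 + 0.1073i)
|010⟩: (-0.8427)(0.4564 + 0.7251i)(-0.7641) = (0.2939 + 0.4669i)
|011⟩: (-0.8427)(0.4564 + 0.7251i)(-0.596 + 0.2469i) = (0.3801 + 0.2692i)
|100⟩: (0.5384)(-0.5156)(-0.7641) = 0.2121
|101⟩: (0.5384)(-0.5156)(-0.596 + 0.2469i) = (0.1654 - 0.06854i)
|110⟩: (0.5384)(0.4564 + 0.7251i)(-0.7641) = (-0.1878 - 0.2983i)
|111⟩: (0.5384)(0.4564 + 0.7251i)(-0.596 + 0.2469i) = (-0.2428 - 0.172i)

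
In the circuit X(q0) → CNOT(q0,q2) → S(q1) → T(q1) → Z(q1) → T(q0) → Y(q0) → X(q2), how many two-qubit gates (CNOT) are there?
1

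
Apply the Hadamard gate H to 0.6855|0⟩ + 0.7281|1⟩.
0.9996|0⟩ - 0.03012|1⟩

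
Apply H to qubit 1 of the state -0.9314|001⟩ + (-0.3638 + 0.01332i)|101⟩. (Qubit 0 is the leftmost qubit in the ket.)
-0.6586|001⟩ - 0.6586|011⟩ + (-0.2572 + 0.009419i)|101⟩ + (-0.2572 + 0.009419i)|111⟩

H on qubit 1 mixes each pair of kets that differ only in qubit 1: amplitudes (a, b) of (|…0…⟩, |…1…⟩) become ((a + b)/√2, (a − b)/√2). Kets absent from the input have amplitude 0.
(|001⟩, |011⟩): (a, b) = (-0.9314, 0) → (-0.6586, -0.6586)
(|101⟩, |111⟩): (a, b) = ((-0.3638 + 0.01332i), 0) → ((-0.2572 + 0.009419i), (-0.2572 + 0.009419i))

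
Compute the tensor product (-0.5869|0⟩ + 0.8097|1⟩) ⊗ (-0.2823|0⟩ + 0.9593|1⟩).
0.1657|00⟩ - 0.563|01⟩ - 0.2286|10⟩ + 0.7767|11⟩

amp(|b₁b₂…⟩) = product of the factor amplitudes for bits b₁, b₂, …; only kets whose every factor amplitude is nonzero survive.
|00⟩: (-0.5869)(-0.2823) = 0.1657
|01⟩: (-0.5869)(0.9593) = -0.563
|10⟩: (0.8097)(-0.2823) = -0.2286
|11⟩: (0.8097)(0.9593) = 0.7767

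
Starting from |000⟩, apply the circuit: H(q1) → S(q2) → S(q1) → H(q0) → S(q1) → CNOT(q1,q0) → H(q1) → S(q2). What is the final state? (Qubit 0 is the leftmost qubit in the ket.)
1/√2|010⟩ + 1/√2|110⟩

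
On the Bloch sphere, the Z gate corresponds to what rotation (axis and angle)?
Rotation by π around the z-axis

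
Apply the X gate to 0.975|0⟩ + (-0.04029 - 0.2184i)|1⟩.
(-0.04029 - 0.2184i)|0⟩ + 0.975|1⟩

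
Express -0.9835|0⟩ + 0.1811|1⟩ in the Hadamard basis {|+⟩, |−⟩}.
-0.5674|+⟩ - 0.8235|−⟩

With |ψ⟩ = α|0⟩ + β|1⟩, the Hadamard-basis coefficients are ⟨+|ψ⟩ = (α + β)/√2 and ⟨−|ψ⟩ = (α − β)/√2.
Here α = -0.9835, β = 0.1811: (α + β)/√2 = -0.5674, (α − β)/√2 = -0.8235.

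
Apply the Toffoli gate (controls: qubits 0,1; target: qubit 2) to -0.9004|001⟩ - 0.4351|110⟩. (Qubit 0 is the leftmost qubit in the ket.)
-0.9004|001⟩ - 0.4351|111⟩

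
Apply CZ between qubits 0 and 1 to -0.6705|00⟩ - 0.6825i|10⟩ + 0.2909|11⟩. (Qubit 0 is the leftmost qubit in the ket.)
-0.6705|00⟩ - 0.6825i|10⟩ - 0.2909|11⟩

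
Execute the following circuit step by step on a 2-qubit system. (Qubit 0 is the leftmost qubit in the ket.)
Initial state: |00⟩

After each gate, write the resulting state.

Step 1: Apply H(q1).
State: 1/√2|00⟩ + 1/√2|01⟩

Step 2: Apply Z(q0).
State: 1/√2|00⟩ + 1/√2|01⟩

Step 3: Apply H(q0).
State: 1/2|00⟩ + 1/2|01⟩ + 1/2|10⟩ + 1/2|11⟩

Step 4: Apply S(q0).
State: 1/2|00⟩ + 1/2|01⟩ + (1/2)i|10⟩ + (1/2)i|11⟩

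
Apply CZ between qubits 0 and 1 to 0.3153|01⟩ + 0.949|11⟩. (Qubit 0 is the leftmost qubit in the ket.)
0.3153|01⟩ - 0.949|11⟩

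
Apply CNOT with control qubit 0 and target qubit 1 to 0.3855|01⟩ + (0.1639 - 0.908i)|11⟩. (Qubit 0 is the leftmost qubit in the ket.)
0.3855|01⟩ + (0.1639 - 0.908i)|10⟩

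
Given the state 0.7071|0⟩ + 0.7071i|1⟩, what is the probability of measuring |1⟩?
0.5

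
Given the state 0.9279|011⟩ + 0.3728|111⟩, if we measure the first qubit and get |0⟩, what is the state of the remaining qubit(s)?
|11⟩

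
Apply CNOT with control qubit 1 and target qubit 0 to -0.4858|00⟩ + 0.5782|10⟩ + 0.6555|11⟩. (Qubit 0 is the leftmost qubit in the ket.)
-0.4858|00⟩ + 0.6555|01⟩ + 0.5782|10⟩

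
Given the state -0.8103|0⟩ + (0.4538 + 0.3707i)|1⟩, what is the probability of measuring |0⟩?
0.6566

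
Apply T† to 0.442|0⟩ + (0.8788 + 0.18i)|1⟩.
0.442|0⟩ + (0.7487 - 0.4941i)|1⟩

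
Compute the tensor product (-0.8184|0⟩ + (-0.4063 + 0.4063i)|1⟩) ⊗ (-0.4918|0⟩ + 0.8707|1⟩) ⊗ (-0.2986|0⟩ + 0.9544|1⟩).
-0.1202|000⟩ + 0.3841|001⟩ + 0.2128|010⟩ - 0.6801|011⟩ + (-0.05967 + 0.05967i)|100⟩ + (0.1907 - 0.1907i)|101⟩ + (0.1056 - 0.1056i)|110⟩ + (-0.3376 + 0.3376i)|111⟩

amp(|b₁b₂…⟩) = product of the factor amplitudes for bits b₁, b₂, …; only kets whose every factor amplitude is nonzero survive.
|000⟩: (-0.8184)(-0.4918)(-0.2986) = -0.1202
|001⟩: (-0.8184)(-0.4918)(0.9544) = 0.3841
|010⟩: (-0.8184)(0.8707)(-0.2986) = 0.2128
|011⟩: (-0.8184)(0.8707)(0.9544) = -0.6801
|100⟩: (-0.4063 + 0.4063i)(-0.4918)(-0.2986) = (-0.05967 + 0.05967i)
|101⟩: (-0.4063 + 0.4063i)(-0.4918)(0.9544) = (0.1907 - 0.1907i)
|110⟩: (-0.4063 + 0.4063i)(0.8707)(-0.2986) = (0.1056 - 0.1056i)
|111⟩: (-0.4063 + 0.4063i)(0.8707)(0.9544) = (-0.3376 + 0.3376i)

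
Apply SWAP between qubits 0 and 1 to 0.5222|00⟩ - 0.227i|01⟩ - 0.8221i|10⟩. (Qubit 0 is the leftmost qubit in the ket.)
0.5222|00⟩ - 0.8221i|01⟩ - 0.227i|10⟩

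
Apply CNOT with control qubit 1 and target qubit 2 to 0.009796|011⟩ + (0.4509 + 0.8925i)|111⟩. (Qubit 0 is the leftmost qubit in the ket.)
0.009796|010⟩ + (0.4509 + 0.8925i)|110⟩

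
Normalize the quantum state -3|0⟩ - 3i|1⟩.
-1/√2|0⟩ - (1/√2)i|1⟩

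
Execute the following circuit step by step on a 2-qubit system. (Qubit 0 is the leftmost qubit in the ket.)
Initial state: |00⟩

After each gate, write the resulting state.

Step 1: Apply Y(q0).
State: i|10⟩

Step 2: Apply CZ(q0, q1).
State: i|10⟩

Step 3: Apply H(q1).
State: (1/√2)i|10⟩ + (1/√2)i|11⟩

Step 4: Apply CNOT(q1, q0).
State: (1/√2)i|01⟩ + (1/√2)i|10⟩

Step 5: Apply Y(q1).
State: 1/√2|00⟩ - 1/√2|11⟩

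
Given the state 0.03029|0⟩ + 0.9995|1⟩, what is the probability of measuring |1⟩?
0.999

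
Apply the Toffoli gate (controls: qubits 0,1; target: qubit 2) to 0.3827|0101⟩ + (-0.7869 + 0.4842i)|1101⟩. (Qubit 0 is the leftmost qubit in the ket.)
0.3827|0101⟩ + (-0.7869 + 0.4842i)|1111⟩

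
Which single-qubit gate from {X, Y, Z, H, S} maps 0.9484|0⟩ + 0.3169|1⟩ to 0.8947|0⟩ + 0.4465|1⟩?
H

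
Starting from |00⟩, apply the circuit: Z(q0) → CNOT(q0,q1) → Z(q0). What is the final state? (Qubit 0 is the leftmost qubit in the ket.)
|00⟩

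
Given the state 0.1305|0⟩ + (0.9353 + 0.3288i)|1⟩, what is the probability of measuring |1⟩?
0.9829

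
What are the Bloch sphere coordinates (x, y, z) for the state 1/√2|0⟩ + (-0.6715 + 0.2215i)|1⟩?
(-0.9496, 0.3132, 0.0000255)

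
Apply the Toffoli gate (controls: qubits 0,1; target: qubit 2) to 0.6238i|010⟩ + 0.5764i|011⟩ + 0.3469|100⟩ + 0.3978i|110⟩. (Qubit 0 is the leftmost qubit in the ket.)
0.6238i|010⟩ + 0.5764i|011⟩ + 0.3469|100⟩ + 0.3978i|111⟩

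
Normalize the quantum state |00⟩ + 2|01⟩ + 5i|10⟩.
0.1826|00⟩ + 0.3651|01⟩ + 0.9129i|10⟩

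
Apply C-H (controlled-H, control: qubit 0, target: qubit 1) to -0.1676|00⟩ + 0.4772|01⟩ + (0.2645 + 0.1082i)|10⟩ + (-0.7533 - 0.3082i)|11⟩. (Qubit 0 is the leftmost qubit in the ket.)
-0.1676|00⟩ + 0.4772|01⟩ + (-0.3456 - 0.1414i)|10⟩ + (0.7197 + 0.2944i)|11⟩

C-H leaves the control-|0⟩ kets |00⟩, |01⟩ unchanged and applies H to qubit 1 on the control-|1⟩ pair (|10⟩, |11⟩).
H = [[1/√2, 1/√2], [1/√2, -1/√2]].
With a = amp(|10⟩) = (0.2645 + 0.1082i) and b = amp(|11⟩) = (-0.7533 - 0.3082i):
new amp(|10⟩) = (1/√2)·a + (1/√2)·b = (-0.3456 - 0.1414i)
new amp(|11⟩) = (1/√2)·a + (-1/√2)·b = (0.7197 + 0.2944i)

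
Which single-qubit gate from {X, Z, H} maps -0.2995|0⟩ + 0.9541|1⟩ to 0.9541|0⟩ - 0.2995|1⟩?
X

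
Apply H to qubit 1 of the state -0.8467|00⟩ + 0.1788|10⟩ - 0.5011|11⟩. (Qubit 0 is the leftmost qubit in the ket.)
-0.5987|00⟩ - 0.5987|01⟩ - 0.2279|10⟩ + 0.4808|11⟩

H on qubit 1 mixes each pair of kets that differ only in qubit 1: amplitudes (a, b) of (|…0…⟩, |…1…⟩) become ((a + b)/√2, (a − b)/√2). Kets absent from the input have amplitude 0.
(|00⟩, |01⟩): (a, b) = (-0.8467, 0) → (-0.5987, -0.5987)
(|10⟩, |11⟩): (a, b) = (0.1788, -0.5011) → (-0.2279, 0.4808)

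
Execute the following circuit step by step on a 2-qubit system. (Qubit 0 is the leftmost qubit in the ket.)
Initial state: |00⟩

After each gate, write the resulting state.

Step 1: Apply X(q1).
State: |01⟩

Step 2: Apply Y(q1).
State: -i|00⟩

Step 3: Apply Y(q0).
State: |10⟩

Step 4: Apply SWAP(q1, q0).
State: |01⟩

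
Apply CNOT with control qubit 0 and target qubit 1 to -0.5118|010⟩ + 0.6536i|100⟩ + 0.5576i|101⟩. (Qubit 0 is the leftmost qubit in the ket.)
-0.5118|010⟩ + 0.6536i|110⟩ + 0.5576i|111⟩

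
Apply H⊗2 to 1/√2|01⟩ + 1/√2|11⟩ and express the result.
1/√2|00⟩ - 1/√2|01⟩

H⊗2 gives amp(|y⟩) = (1/2) Σ_x (−1)^(x·y) amp(|x⟩), where x·y is the number of positions in which both x and y have a 1.
|00⟩: (1/√2 + 1/√2)/2 = 1/√2
|01⟩: (-1/√2 - 1/√2)/2 = -1/√2
|10⟩: (1/√2 - 1/√2)/2 = 0
|11⟩: (-1/√2 + 1/√2)/2 = 0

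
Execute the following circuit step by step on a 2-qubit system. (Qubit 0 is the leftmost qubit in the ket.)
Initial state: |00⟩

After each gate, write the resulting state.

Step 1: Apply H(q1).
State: 1/√2|00⟩ + 1/√2|01⟩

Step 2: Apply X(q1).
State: 1/√2|00⟩ + 1/√2|01⟩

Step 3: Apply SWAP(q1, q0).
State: 1/√2|00⟩ + 1/√2|10⟩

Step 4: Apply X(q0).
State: 1/√2|00⟩ + 1/√2|10⟩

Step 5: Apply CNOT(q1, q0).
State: 1/√2|00⟩ + 1/√2|10⟩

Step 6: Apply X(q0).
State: 1/√2|00⟩ + 1/√2|10⟩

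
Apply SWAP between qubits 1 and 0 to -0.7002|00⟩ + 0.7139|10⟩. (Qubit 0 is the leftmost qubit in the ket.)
-0.7002|00⟩ + 0.7139|01⟩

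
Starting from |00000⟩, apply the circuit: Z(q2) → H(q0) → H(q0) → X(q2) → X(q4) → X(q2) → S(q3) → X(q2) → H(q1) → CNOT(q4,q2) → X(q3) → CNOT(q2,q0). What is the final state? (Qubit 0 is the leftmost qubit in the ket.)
1/√2|00011⟩ + 1/√2|01011⟩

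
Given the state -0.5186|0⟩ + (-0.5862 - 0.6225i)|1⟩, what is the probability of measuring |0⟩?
0.2689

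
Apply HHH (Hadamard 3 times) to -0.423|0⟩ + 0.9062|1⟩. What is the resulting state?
0.3417|0⟩ - 0.9399|1⟩

H² = I, so H^3 = H: a single Hadamard. With (a, b) = (-0.423, 0.9062), H gives ((a + b)/√2, (a − b)/√2) = (0.3417, -0.9399).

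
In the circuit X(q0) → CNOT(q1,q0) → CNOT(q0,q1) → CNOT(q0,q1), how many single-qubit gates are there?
1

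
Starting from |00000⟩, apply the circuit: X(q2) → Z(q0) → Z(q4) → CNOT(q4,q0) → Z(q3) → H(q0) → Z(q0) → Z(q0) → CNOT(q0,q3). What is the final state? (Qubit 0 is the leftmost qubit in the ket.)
1/√2|00100⟩ + 1/√2|10110⟩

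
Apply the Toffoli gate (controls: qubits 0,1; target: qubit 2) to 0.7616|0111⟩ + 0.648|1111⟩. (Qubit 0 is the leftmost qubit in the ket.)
0.7616|0111⟩ + 0.648|1101⟩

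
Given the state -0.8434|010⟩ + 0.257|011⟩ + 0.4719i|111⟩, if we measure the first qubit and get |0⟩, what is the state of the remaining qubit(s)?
-0.9566|10⟩ + 0.2915|11⟩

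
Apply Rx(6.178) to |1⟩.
-0.05257i|0⟩ - 0.9986|1⟩

Rx(6.178) = [[cos(θ/2), −i·sin(θ/2)], [−i·sin(θ/2), cos(θ/2)]]; θ = 6.178, cos(θ/2) ≈ -0.998617, sin(θ/2) ≈ 0.0525684.
With a = amp(|0⟩) = 0 and b = amp(|1⟩) = 1:
new amp(|0⟩) = (-0.998617)·a + (-0.0525684i)·b = -0.05257i
new amp(|1⟩) = (-0.0525684i)·a + (-0.998617)·b = -0.9986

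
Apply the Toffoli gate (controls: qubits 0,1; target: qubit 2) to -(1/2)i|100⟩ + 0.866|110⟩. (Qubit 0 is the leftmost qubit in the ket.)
-(1/2)i|100⟩ + 0.866|111⟩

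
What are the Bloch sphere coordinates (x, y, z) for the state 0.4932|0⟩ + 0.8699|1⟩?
(0.8581, 0, -0.5135)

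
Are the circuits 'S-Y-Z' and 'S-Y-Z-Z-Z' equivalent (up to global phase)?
Yes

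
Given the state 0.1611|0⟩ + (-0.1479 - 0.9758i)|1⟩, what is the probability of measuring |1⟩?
0.9741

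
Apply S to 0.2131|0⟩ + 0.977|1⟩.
0.2131|0⟩ + 0.977i|1⟩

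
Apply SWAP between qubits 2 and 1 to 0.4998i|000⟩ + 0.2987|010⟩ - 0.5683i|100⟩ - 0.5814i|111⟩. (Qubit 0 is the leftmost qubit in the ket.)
0.4998i|000⟩ + 0.2987|001⟩ - 0.5683i|100⟩ - 0.5814i|111⟩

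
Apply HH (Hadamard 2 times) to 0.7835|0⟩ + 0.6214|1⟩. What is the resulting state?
0.7835|0⟩ + 0.6214|1⟩

H² = I, so an even number of Hadamards cancels: H^2 = I and the state is unchanged.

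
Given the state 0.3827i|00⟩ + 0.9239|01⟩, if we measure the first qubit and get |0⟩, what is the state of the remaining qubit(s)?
0.3827i|0⟩ + 0.9239|1⟩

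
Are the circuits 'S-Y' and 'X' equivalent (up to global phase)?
No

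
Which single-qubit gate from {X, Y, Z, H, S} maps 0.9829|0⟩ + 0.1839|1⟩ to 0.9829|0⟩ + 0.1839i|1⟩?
S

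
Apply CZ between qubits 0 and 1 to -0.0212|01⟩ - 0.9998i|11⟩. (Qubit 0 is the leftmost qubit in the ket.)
-0.0212|01⟩ + 0.9998i|11⟩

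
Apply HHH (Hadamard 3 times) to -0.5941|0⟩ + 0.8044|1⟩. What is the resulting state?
0.1487|0⟩ - 0.9889|1⟩

H² = I, so H^3 = H: a single Hadamard. With (a, b) = (-0.5941, 0.8044), H gives ((a + b)/√2, (a − b)/√2) = (0.1487, -0.9889).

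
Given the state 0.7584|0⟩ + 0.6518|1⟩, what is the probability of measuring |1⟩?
0.4248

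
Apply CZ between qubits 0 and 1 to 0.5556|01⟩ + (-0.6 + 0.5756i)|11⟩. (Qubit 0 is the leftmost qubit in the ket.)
0.5556|01⟩ + (0.6 - 0.5756i)|11⟩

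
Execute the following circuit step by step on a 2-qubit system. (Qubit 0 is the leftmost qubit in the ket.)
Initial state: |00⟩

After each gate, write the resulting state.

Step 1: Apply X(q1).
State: |01⟩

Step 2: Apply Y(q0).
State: i|11⟩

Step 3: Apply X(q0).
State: i|01⟩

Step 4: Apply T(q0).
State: i|01⟩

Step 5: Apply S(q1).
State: -|01⟩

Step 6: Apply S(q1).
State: -i|01⟩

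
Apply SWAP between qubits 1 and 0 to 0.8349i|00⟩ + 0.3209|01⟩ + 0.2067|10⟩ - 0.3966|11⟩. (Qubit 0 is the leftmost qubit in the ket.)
0.8349i|00⟩ + 0.2067|01⟩ + 0.3209|10⟩ - 0.3966|11⟩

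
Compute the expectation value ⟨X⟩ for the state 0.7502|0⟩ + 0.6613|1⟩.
0.9922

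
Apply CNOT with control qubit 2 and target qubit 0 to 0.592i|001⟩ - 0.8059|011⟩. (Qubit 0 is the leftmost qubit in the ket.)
0.592i|101⟩ - 0.8059|111⟩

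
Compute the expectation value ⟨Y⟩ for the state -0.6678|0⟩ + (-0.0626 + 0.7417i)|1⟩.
-0.9906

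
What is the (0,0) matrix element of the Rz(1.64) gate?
(0.6822 - 0.7311i)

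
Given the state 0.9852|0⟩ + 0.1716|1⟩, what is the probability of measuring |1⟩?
0.02945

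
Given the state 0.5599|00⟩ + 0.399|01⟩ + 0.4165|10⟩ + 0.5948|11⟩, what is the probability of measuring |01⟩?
0.1592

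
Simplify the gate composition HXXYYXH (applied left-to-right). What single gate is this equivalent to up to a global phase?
Z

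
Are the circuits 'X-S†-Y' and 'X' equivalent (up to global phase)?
No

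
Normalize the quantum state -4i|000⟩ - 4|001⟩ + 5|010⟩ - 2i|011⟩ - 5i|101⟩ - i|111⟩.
-0.4288i|000⟩ - 0.4288|001⟩ + 0.5361|010⟩ - 0.2144i|011⟩ - 0.5361i|101⟩ - 0.1072i|111⟩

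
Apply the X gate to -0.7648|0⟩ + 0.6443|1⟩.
0.6443|0⟩ - 0.7648|1⟩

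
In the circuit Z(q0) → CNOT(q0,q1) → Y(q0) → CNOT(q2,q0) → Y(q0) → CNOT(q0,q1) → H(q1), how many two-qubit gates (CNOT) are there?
3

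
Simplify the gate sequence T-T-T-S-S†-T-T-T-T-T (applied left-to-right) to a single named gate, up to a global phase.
I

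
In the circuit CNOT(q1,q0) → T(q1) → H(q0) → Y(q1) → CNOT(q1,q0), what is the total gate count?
5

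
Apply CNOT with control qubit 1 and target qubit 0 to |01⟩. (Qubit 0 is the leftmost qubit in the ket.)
|11⟩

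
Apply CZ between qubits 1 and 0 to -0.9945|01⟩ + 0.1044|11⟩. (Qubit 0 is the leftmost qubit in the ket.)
-0.9945|01⟩ - 0.1044|11⟩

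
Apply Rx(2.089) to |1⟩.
-0.8647i|0⟩ + 0.5023|1⟩

Rx(2.089) = [[cos(θ/2), −i·sin(θ/2)], [−i·sin(θ/2), cos(θ/2)]]; θ = 2.089, cos(θ/2) ≈ 0.502334, sin(θ/2) ≈ 0.864673.
With a = amp(|0⟩) = 0 and b = amp(|1⟩) = 1:
new amp(|0⟩) = (0.502334)·a + (-0.864673i)·b = -0.8647i
new amp(|1⟩) = (-0.864673i)·a + (0.502334)·b = 0.5023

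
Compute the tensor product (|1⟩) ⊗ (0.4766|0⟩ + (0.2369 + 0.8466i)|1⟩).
0.4766|10⟩ + (0.2369 + 0.8466i)|11⟩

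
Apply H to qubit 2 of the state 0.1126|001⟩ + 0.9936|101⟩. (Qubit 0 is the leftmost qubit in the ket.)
0.07962|000⟩ - 0.07962|001⟩ + 0.7026|100⟩ - 0.7026|101⟩

H on qubit 2 mixes each pair of kets that differ only in qubit 2: amplitudes (a, b) of (|…0…⟩, |…1…⟩) become ((a + b)/√2, (a − b)/√2). Kets absent from the input have amplitude 0.
(|000⟩, |001⟩): (a, b) = (0, 0.1126) → (0.07962, -0.07962)
(|100⟩, |101⟩): (a, b) = (0, 0.9936) → (0.7026, -0.7026)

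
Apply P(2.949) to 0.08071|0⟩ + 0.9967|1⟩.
0.08071|0⟩ + (-0.9783 + 0.1908i)|1⟩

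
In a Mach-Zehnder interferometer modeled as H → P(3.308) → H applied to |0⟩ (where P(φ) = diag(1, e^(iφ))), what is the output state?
(0.006907 - 0.08282i)|0⟩ + (0.9931 + 0.08282i)|1⟩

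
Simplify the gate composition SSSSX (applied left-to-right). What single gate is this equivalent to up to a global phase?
X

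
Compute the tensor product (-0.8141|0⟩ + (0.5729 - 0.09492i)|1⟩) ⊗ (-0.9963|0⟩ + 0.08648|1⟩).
0.8111|00⟩ - 0.0704|01⟩ + (-0.5708 + 0.09457i)|10⟩ + (0.04954 - 0.008209i)|11⟩

amp(|b₁b₂…⟩) = product of the factor amplitudes for bits b₁, b₂, …; only kets whose every factor amplitude is nonzero survive.
|00⟩: (-0.8141)(-0.9963) = 0.8111
|01⟩: (-0.8141)(0.08648) = -0.0704
|10⟩: (0.5729 - 0.09492i)(-0.9963) = (-0.5708 + 0.09457i)
|11⟩: (0.5729 - 0.09492i)(0.08648) = (0.04954 - 0.008209i)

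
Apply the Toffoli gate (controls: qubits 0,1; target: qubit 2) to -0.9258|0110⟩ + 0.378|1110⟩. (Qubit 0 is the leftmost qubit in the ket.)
-0.9258|0110⟩ + 0.378|1100⟩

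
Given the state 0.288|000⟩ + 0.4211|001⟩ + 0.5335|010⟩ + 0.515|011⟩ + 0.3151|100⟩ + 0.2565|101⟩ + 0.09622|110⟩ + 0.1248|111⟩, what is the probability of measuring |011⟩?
0.2652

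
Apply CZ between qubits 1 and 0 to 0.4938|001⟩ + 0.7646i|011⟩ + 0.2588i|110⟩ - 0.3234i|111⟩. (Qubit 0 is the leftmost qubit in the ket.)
0.4938|001⟩ + 0.7646i|011⟩ - 0.2588i|110⟩ + 0.3234i|111⟩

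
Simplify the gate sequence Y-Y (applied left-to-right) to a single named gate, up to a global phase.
I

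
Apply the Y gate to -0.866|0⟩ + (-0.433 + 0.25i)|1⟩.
(0.25 + 0.433i)|0⟩ - 0.866i|1⟩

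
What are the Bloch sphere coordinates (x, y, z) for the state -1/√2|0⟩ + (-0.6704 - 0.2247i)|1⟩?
(0.9481, 0.3178, 0.00007375)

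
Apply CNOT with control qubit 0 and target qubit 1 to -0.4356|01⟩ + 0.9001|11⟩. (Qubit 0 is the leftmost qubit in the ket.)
-0.4356|01⟩ + 0.9001|10⟩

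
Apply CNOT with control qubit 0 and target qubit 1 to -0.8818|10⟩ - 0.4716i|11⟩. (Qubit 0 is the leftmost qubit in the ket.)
-0.4716i|10⟩ - 0.8818|11⟩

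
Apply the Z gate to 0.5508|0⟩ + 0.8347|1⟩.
0.5508|0⟩ - 0.8347|1⟩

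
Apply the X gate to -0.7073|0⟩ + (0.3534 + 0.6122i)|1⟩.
(0.3534 + 0.6122i)|0⟩ - 0.7073|1⟩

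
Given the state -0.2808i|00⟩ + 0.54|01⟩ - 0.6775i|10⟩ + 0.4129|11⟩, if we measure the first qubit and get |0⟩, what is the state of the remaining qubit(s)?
-0.4614i|0⟩ + 0.8872|1⟩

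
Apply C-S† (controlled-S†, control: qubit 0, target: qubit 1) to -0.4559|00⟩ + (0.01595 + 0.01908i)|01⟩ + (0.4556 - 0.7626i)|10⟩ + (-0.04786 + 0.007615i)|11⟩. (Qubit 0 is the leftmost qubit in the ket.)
-0.4559|00⟩ + (0.01595 + 0.01908i)|01⟩ + (0.4556 - 0.7626i)|10⟩ + (0.007615 + 0.04786i)|11⟩

C-S† leaves the control-|0⟩ kets |00⟩, |01⟩ unchanged and applies S† to qubit 1 on the control-|1⟩ pair (|10⟩, |11⟩).
S† = [[1, 0], [0, -i]].
With a = amp(|10⟩) = (0.4556 - 0.7626i) and b = amp(|11⟩) = (-0.04786 + 0.007615i):
new amp(|10⟩) = (1)·a = (0.4556 - 0.7626i)
new amp(|11⟩) = (-i)·b = (0.007615 + 0.04786i)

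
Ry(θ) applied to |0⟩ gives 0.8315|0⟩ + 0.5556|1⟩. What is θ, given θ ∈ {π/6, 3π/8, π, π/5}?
3π/8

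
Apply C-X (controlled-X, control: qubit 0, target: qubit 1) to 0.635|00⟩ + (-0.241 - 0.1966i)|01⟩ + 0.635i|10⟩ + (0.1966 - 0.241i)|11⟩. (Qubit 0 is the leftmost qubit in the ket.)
0.635|00⟩ + (-0.241 - 0.1966i)|01⟩ + (0.1966 - 0.241i)|10⟩ + 0.635i|11⟩

C-X leaves the control-|0⟩ kets |00⟩, |01⟩ unchanged and applies X to qubit 1 on the control-|1⟩ pair (|10⟩, |11⟩).
X = [[0, 1], [1, 0]].
With a = amp(|10⟩) = 0.635i and b = amp(|11⟩) = (0.1966 - 0.241i):
new amp(|10⟩) = (1)·b = (0.1966 - 0.241i)
new amp(|11⟩) = (1)·a = 0.635i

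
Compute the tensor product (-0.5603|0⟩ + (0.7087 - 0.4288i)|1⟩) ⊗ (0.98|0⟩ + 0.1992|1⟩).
-0.5491|00⟩ - 0.1116|01⟩ + (0.6945 - 0.4202i)|10⟩ + (0.1412 - 0.08542i)|11⟩

amp(|b₁b₂…⟩) = product of the factor amplitudes for bits b₁, b₂, …; only kets whose every factor amplitude is nonzero survive.
|00⟩: (-0.5603)(0.98) = -0.5491
|01⟩: (-0.5603)(0.1992) = -0.1116
|10⟩: (0.7087 - 0.4288i)(0.98) = (0.6945 - 0.4202i)
|11⟩: (0.7087 - 0.4288i)(0.1992) = (0.1412 - 0.08542i)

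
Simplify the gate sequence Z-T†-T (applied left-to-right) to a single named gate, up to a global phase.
Z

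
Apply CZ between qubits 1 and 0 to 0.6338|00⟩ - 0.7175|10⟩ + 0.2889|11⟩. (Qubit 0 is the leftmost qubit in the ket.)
0.6338|00⟩ - 0.7175|10⟩ - 0.2889|11⟩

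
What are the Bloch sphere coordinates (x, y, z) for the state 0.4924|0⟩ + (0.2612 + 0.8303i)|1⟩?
(0.2572, 0.8177, -0.5152)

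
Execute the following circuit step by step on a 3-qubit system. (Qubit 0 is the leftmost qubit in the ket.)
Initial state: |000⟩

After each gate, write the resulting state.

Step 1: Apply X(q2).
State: |001⟩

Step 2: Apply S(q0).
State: |001⟩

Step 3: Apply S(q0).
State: |001⟩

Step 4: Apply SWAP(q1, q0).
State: |001⟩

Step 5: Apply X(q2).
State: |000⟩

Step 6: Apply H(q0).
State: 1/√2|000⟩ + 1/√2|100⟩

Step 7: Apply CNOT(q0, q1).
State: 1/√2|000⟩ + 1/√2|110⟩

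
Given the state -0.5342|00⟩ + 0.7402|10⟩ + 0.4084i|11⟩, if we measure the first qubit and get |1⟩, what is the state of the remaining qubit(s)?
0.8756|0⟩ + 0.4831i|1⟩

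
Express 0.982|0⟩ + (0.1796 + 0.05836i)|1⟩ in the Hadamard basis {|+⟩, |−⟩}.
(0.8214 + 0.04127i)|+⟩ + (0.5674 - 0.04127i)|−⟩

With |ψ⟩ = α|0⟩ + β|1⟩, the Hadamard-basis coefficients are ⟨+|ψ⟩ = (α + β)/√2 and ⟨−|ψ⟩ = (α − β)/√2.
Here α = 0.982, β = (0.1796 + 0.05836i): (α + β)/√2 = (0.8214 + 0.04127i), (α − β)/√2 = (0.5674 - 0.04127i).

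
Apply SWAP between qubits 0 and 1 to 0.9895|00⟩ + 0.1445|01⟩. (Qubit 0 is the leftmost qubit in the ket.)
0.9895|00⟩ + 0.1445|10⟩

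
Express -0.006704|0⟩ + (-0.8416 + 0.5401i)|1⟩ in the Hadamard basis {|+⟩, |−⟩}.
(-0.5998 + 0.3819i)|+⟩ + (0.5904 - 0.3819i)|−⟩

With |ψ⟩ = α|0⟩ + β|1⟩, the Hadamard-basis coefficients are ⟨+|ψ⟩ = (α + β)/√2 and ⟨−|ψ⟩ = (α − β)/√2.
Here α = -0.006704, β = (-0.8416 + 0.5401i): (α + β)/√2 = (-0.5998 + 0.3819i), (α − β)/√2 = (0.5904 - 0.3819i).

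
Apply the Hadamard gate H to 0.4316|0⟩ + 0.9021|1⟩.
0.9431|0⟩ - 0.3327|1⟩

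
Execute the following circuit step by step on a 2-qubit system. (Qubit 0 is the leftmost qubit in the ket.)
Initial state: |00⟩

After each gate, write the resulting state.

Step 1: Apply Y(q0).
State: i|10⟩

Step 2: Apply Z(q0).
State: -i|10⟩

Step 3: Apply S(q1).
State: -i|10⟩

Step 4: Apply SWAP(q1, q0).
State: -i|01⟩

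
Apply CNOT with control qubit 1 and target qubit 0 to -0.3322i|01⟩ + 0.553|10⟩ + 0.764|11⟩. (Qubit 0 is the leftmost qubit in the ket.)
0.764|01⟩ + 0.553|10⟩ - 0.3322i|11⟩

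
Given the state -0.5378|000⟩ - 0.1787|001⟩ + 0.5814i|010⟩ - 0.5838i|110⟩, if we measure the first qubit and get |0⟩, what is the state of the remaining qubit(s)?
-0.6624|00⟩ - 0.2201|01⟩ + 0.7161i|10⟩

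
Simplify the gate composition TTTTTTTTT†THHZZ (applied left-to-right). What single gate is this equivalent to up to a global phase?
I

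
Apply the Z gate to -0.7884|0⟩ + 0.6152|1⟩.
-0.7884|0⟩ - 0.6152|1⟩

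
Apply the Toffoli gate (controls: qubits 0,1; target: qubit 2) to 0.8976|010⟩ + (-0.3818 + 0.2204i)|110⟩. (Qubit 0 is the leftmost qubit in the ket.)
0.8976|010⟩ + (-0.3818 + 0.2204i)|111⟩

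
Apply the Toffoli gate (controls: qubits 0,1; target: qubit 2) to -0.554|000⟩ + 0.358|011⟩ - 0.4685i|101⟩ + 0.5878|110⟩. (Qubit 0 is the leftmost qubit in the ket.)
-0.554|000⟩ + 0.358|011⟩ - 0.4685i|101⟩ + 0.5878|111⟩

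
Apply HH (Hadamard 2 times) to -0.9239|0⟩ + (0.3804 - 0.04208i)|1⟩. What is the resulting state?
-0.9239|0⟩ + (0.3804 - 0.04208i)|1⟩

H² = I, so an even number of Hadamards cancels: H^2 = I and the state is unchanged.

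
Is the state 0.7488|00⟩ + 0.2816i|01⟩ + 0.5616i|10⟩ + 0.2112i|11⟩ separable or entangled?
Entangled

Writing the state as a|00⟩ + b|01⟩ + c|10⟩ + d|11⟩, it is a product state iff ad − bc = 0.
Here (a, b, c, d) = (0.7488, 0.2816i, 0.5616i, 0.2112i): ad − bc = (0.7488)(0.2112i) − (0.2816i)(0.5616i) = (0.1581 + 0.1581i) ≠ 0, so the state is entangled.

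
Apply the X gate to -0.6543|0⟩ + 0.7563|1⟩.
0.7563|0⟩ - 0.6543|1⟩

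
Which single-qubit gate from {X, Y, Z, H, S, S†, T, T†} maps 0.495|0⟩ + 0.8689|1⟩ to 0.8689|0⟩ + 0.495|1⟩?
X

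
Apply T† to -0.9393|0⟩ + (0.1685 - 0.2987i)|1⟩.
-0.9393|0⟩ + (-0.09207 - 0.3304i)|1⟩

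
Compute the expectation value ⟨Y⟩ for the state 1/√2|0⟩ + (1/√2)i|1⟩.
1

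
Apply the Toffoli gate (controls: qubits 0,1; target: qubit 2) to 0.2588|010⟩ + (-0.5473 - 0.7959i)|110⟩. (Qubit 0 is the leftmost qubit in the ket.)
0.2588|010⟩ + (-0.5473 - 0.7959i)|111⟩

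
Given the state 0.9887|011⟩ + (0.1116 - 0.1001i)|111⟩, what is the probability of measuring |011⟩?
0.9775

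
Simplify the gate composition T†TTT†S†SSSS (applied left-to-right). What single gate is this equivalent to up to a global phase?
S†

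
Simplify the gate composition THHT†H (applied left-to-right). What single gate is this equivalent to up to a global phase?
H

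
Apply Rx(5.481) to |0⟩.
-0.9206|0⟩ - 0.3904i|1⟩

Rx(5.481) = [[cos(θ/2), −i·sin(θ/2)], [−i·sin(θ/2), cos(θ/2)]]; θ = 5.481, cos(θ/2) ≈ -0.920635, sin(θ/2) ≈ 0.390425.
With a = amp(|0⟩) = 1 and b = amp(|1⟩) = 0:
new amp(|0⟩) = (-0.920635)·a + (-0.390425i)·b = -0.9206
new amp(|1⟩) = (-0.390425i)·a + (-0.920635)·b = -0.3904i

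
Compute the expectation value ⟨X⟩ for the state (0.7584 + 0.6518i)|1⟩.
0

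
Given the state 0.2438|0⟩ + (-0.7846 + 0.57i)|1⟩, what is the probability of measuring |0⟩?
0.05944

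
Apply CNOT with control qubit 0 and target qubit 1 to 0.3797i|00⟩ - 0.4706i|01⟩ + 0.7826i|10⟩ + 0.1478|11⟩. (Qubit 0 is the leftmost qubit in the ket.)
0.3797i|00⟩ - 0.4706i|01⟩ + 0.1478|10⟩ + 0.7826i|11⟩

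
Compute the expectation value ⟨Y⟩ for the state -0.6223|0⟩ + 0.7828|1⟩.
0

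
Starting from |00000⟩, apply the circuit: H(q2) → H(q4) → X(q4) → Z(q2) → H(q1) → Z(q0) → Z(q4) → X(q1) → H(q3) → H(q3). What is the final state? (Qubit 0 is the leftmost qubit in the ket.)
1/√8|00000⟩ - 1/√8|00001⟩ - 1/√8|00100⟩ + 1/√8|00101⟩ + 1/√8|01000⟩ - 1/√8|01001⟩ - 1/√8|01100⟩ + 1/√8|01101⟩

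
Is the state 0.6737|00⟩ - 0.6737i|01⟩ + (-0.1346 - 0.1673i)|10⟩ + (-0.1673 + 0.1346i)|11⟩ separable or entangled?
Separable

Writing the state as a|00⟩ + b|01⟩ + c|10⟩ + d|11⟩, it is a product state iff ad − bc = 0.
Here (a, b, c, d) = (0.6737, -0.6737i, (-0.1346 - 0.1673i), (-0.1673 + 0.1346i)): ad − bc = (0.6737)(-0.1673 + 0.1346i) − (-0.6737i)(-0.1346 - 0.1673i) = 0, so the state is separable.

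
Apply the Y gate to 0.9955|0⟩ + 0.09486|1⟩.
-0.09486i|0⟩ + 0.9955i|1⟩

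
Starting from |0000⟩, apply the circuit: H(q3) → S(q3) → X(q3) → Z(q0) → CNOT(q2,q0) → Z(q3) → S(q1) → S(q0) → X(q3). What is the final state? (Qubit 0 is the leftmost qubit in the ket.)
-1/√2|0000⟩ + (1/√2)i|0001⟩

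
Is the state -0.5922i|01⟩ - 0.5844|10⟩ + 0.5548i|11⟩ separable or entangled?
Entangled

Writing the state as a|00⟩ + b|01⟩ + c|10⟩ + d|11⟩, it is a product state iff ad − bc = 0.
Here (a, b, c, d) = (0, -0.5922i, -0.5844, 0.5548i): ad − bc = (0)(0.5548i) − (-0.5922i)(-0.5844) = -0.3461i ≠ 0, so the state is entangled.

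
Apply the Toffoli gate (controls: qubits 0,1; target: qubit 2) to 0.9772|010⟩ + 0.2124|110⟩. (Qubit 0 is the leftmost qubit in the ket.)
0.9772|010⟩ + 0.2124|111⟩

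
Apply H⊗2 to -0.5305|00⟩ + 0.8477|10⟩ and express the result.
0.1586|00⟩ + 0.1586|01⟩ - 0.6891|10⟩ - 0.6891|11⟩

H⊗2 gives amp(|y⟩) = (1/2) Σ_x (−1)^(x·y) amp(|x⟩), where x·y is the number of positions in which both x and y have a 1.
|00⟩: (-0.5305 + 0.8477)/2 = 0.1586
|01⟩: (-0.5305 + 0.8477)/2 = 0.1586
|10⟩: (-0.5305 - 0.8477)/2 = -0.6891
|11⟩: (-0.5305 - 0.8477)/2 = -0.6891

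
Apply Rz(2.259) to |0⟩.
(0.4271 - 0.9042i)|0⟩

Rz(2.259) = [[e^(−iθ/2), 0], [0, e^(iθ/2)]] with e^(±iθ/2) = cos(θ/2) ± i·sin(θ/2); θ = 2.259, cos(θ/2) ≈ 0.427112, sin(θ/2) ≈ 0.904199.
With a = amp(|0⟩) = 1 and b = amp(|1⟩) = 0:
new amp(|0⟩) = (0.427112 - 0.904199i)·a = (0.4271 - 0.9042i)
new amp(|1⟩) = (0.427112 + 0.904199i)·b = 0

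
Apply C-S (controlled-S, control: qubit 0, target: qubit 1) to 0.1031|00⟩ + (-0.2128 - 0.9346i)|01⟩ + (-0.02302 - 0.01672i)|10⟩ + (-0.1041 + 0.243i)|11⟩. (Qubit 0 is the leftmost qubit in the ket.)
0.1031|00⟩ + (-0.2128 - 0.9346i)|01⟩ + (-0.02302 - 0.01672i)|10⟩ + (-0.243 - 0.1041i)|11⟩

C-S leaves the control-|0⟩ kets |00⟩, |01⟩ unchanged and applies S to qubit 1 on the control-|1⟩ pair (|10⟩, |11⟩).
S = [[1, 0], [0, i]].
With a = amp(|10⟩) = (-0.02302 - 0.01672i) and b = amp(|11⟩) = (-0.1041 + 0.243i):
new amp(|10⟩) = (1)·a = (-0.02302 - 0.01672i)
new amp(|11⟩) = (i)·b = (-0.243 - 0.1041i)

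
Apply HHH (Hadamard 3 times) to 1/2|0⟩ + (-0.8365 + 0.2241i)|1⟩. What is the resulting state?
(-0.2379 + 0.1585i)|0⟩ + (0.945 - 0.1585i)|1⟩

H² = I, so H^3 = H: a single Hadamard. With (a, b) = (1/2, (-0.8365 + 0.2241i)), H gives ((a + b)/√2, (a − b)/√2) = ((-0.2379 + 0.1585i), (0.945 - 0.1585i)).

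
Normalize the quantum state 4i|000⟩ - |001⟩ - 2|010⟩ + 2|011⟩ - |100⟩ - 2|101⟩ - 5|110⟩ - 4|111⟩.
0.4747i|000⟩ - 0.1187|001⟩ - 0.2374|010⟩ + 0.2374|011⟩ - 0.1187|100⟩ - 0.2374|101⟩ - 0.5934|110⟩ - 0.4747|111⟩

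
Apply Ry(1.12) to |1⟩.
-0.5312|0⟩ + 0.8473|1⟩

Ry(1.12) = [[cos(θ/2), −sin(θ/2)], [sin(θ/2), cos(θ/2)]]; θ = 1.12, cos(θ/2) ≈ 0.847255, sin(θ/2) ≈ 0.531186.
With a = amp(|0⟩) = 0 and b = amp(|1⟩) = 1:
new amp(|0⟩) = (0.847255)·a + (-0.531186)·b = -0.5312
new amp(|1⟩) = (0.531186)·a + (0.847255)·b = 0.8473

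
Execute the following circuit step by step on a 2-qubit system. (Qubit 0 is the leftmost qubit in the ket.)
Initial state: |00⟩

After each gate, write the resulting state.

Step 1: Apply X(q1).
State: |01⟩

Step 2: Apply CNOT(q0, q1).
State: |01⟩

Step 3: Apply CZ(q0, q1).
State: |01⟩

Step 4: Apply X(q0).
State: |11⟩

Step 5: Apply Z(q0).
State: -|11⟩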